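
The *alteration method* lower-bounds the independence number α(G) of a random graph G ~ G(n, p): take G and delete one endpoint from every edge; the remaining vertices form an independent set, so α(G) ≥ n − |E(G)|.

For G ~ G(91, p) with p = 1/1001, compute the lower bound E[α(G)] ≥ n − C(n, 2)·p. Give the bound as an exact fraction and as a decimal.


E[|E(G)|] = C(91, 2)·p = 4095 · (1/1001) = 45/11.
E[α(G)] ≥ n − E[|E(G)|] = 91 − 45/11 = 956/11.
Numerically: ≈ 86.909.
(This is only a lower bound; the true E[α(G)] may be larger.)

E[α(G)] ≥ 956/11 ≈ 86.909.


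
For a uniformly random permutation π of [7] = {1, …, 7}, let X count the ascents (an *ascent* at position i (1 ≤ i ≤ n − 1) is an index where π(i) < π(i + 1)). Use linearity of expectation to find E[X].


Write X = Σ X_I over i = 1, …, 6, with X_I the indicator of one ascent.
There are 6 indicators.
For each fixed i, the pair (π(i), π(i+1)) is a uniformly random ordered pair of distinct values from {1, …, 7}; by symmetry P[π(i) < π(i+1)] = 1/2.
By linearity: E[X] = 6 · (1/2) = (7 − 1) · (1/2) = 3 ≈ 3.000.

E[X] = 3 = 3.000.


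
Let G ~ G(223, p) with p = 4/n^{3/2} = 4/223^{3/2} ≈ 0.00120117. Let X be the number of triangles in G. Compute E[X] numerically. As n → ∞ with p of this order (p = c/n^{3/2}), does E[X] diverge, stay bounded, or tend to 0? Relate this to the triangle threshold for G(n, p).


Number of potential triangles: C(223, 3) = 1823471.
Each occurs with probability p³ ≈ (0.00120117)³ ≈ 1.73303802e-09.
By linearity: E[X] = C(223, 3)·p³ ≈ 1823471 · 1.73303802e-09 ≈ 0.003160.
Since α = 3/2 > 1, p = c/n^{3/2} = o(1/n) is below the triangle threshold p ~ 1/n. Asymptotically E[X] ~ (c³/6)·n^{3(1−α)} = (4³/6)·n^{-1.5} → 0, so by Markov's inequality G has no triangles w.h.p.

E[X] ≈ 0.003160; in regime p = Θ(1/n^{3/2}) E[X] tends to 0 (below the triangle threshold p ~ 1/n).


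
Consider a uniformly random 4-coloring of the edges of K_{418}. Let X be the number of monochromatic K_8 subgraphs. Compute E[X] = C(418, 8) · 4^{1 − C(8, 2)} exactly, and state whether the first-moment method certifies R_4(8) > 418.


E[X] = C(418, 8) · 4^{1 − 28} = 21608403021078588 · 4^{−27} = 21608403021078588/18014398509481984.
As a reduced fraction: E[X] = 5402100755269647/4503599627370496 ≈ 1.19951.
Is E[X] < 1? NO.
Since E[X] ≥ 1, the first-moment bound is inconclusive at n = 418; it does NOT by itself certify R_4(8) > 418.

E[X] = 5402100755269647/4503599627370496 ≈ 1.19951; E[X] ≥ 1; first-moment method inconclusive here.


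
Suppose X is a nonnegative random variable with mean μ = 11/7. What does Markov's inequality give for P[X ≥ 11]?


μ = E[X] = 11/7, a = 11.
Markov: P[X ≥ 11] ≤ μ/a = (11/7)/11 = 1/7.
Numerically: ≈ 0.143.
(Since a = 11 > μ = 1.571, the bound 1/7 is < 1 and informative.)

P[X ≥ 11] ≤ 1/7 ≈ 0.143.


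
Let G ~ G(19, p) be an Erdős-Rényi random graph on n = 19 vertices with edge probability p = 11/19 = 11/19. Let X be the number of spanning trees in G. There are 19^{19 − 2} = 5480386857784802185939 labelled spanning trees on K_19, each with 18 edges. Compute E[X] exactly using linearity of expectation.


K_19 has 19^{19 − 2} = 5480386857784802185939 labelled spanning trees.
For each such spanning tree H, let X_H = 1 if all 18 edges of H are present in G. Then P[X_H = 1] = p^{18} = (11/19)^{18} = 5559917313492231481/104127350297911241532841.
Summing the indicators: E[X] = Σ_H E[X_H] = 5480386857784802185939 · p^{18} = 5480386857784802185939 · 5559917313492231481/104127350297911241532841 = 5559917313492231481/19.
Numerically: E[X] ≈ 2.93e+17.

E[X] = 5480386857784802185939 · (11/19)^{18} = 5559917313492231481/19 ≈ 2.93e+17.


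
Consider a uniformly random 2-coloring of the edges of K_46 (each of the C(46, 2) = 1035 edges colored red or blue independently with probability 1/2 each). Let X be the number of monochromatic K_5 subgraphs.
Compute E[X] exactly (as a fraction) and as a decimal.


Let X = Σ_S X_S over the C(46, 5) = 1370754 subsets S of size 5, where X_S = 1 if the K_5 on S is monochromatic.
For a fixed S, the K_5 on S has C(5, 2) = 10 edges. P[all 10 edges red] = (1/2)^10, and likewise for blue, so P[monochromatic] = 2·(1/2)^10 = 2^{1 − 10} = 1/512.
Summing: E[X] = C(46, 5) · 2^{1 − 10} = 1370754 · 1/512 = 685377/256.
Numerically: E[X] ≈ 2677.254.

E[X] = C(46,5)·2^(1−C(5,2)) = 685377/256 ≈ 2677.254.


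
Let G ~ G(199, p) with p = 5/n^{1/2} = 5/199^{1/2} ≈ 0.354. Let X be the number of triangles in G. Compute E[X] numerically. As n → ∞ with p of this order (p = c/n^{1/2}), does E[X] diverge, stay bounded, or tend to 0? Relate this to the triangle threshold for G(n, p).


Number of potential triangles: C(199, 3) = 1293699.
Each occurs with probability p³ ≈ (0.354)³ ≈ 4.45277e-02.
By linearity: E[X] = C(199, 3)·p³ ≈ 1293699 · 4.45277e-02 ≈ 57605.459.
Since α = 1/2 < 1, p = c/n^{1/2} ≫ 1/n is above the triangle threshold p ~ 1/n. Asymptotically E[X] ~ (c³/6)·n^{3(1−α)} = (5³/6)·n^{1.5} → ∞; triangles are abundant w.h.p.

E[X] ≈ 57605.459; in regime p = Θ(1/n^{1/2}) E[X] diverges (above the triangle threshold p ~ 1/n).


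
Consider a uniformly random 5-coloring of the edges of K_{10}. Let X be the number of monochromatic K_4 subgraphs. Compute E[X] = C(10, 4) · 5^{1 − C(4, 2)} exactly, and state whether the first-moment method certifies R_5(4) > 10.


E[X] = C(10, 4) · 5^{1 − 6} = 210 · 5^{−5} = 210/3125.
As a reduced fraction: E[X] = 42/625 ≈ 0.067200.
Is E[X] < 1? YES.
Since E[X] < 1, there exists a 5-coloring of K_{10} with no monochromatic K_4; hence R_5(4) > 10.

E[X] = 42/625 ≈ 0.067200; E[X] < 1, so R_5(4) > 10.


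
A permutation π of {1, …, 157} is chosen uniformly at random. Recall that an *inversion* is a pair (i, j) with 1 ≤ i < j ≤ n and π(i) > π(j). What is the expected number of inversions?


Write X = Σ X_I over the C(157, 2) = 12246 pairs i < j, with X_I the indicator of one inversion.
There are 12246 indicators.
For each fixed pair i < j, the values π(i) and π(j) are two distinct elements of {1, …, 157} in uniformly random order; by symmetry P[π(i) > π(j)] = 1/2.
By linearity: E[X] = 12246 · (1/2) = C(157, 2) · (1/2) = 12246/2 = 6123 ≈ 6123.000000.

E[X] = 6123 = 6123.000000.


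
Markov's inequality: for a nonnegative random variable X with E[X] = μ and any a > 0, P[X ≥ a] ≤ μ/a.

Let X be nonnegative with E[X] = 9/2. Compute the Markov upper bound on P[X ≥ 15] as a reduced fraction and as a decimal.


μ = E[X] = 9/2, a = 15.
Markov: P[X ≥ 15] ≤ μ/a = (9/2)/15 = 3/10.
Numerically: ≈ 0.300000.
(Since a = 15 > μ = 4.500000, the bound 3/10 is < 1 and informative.)

P[X ≥ 15] ≤ 3/10 ≈ 0.300000.


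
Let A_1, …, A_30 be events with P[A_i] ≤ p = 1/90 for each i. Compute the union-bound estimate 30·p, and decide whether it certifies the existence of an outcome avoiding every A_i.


Union bound: P[∪_{i=1}^{30} A_i] ≤ Σ_i P[A_i] ≤ 30·p = 30·(1/90) = 1/3.
Numerically: 1/3 ≈ 0.3333.
Is 1/3 < 1? YES.
Since P[∪ A_i] ≤ 1/3 < 1, the complement has P[∩ A_i^c] ≥ 1 − 1/3 = 2/3 > 0, so some outcome avoids every A_i.

30·p = 1/3 ≈ 0.3333; existence CERTIFIED by the union bound.


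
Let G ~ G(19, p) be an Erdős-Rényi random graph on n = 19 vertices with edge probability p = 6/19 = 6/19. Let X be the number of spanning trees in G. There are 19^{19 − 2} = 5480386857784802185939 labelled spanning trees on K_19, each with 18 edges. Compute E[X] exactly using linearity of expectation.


K_19 has 19^{19 − 2} = 5480386857784802185939 labelled spanning trees.
For each such spanning tree H, let X_H = 1 if all 18 edges of H are present in G. Then P[X_H = 1] = p^{18} = (6/19)^{18} = 101559956668416/104127350297911241532841.
By linearity of expectation: E[X] = Σ_H E[X_H] = 5480386857784802185939 · p^{18} = 5480386857784802185939 · 101559956668416/104127350297911241532841 = 101559956668416/19.
Numerically: E[X] ≈ 5.34526e+12.

E[X] = 5480386857784802185939 · (6/19)^{18} = 101559956668416/19 ≈ 5.34526e+12.


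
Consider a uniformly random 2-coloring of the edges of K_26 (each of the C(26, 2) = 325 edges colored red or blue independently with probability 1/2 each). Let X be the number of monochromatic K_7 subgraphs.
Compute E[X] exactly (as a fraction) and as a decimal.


Let X = Σ_S X_S over the C(26, 7) = 657800 subsets S of size 7, where X_S = 1 if the K_7 on S is monochromatic.
For a fixed S, the K_7 on S has C(7, 2) = 21 edges. P[all 21 edges red] = (1/2)^21, and likewise for blue, so P[monochromatic] = 2·(1/2)^21 = 2^{1 − 21} = 1/1048576.
By linearity: E[X] = C(26, 7) · 2^{1 − 21} = 657800 · 1/1048576 = 82225/131072.
Numerically: E[X] ≈ 0.6273.

E[X] = C(26,7)·2^(1−C(7,2)) = 82225/131072 ≈ 0.6273.


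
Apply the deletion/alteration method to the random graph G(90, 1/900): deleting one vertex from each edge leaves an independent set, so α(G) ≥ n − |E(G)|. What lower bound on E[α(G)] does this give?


E[|E(G)|] = C(90, 2)·p = 4005 · (1/900) = 89/20.
E[α(G)] ≥ n − E[|E(G)|] = 90 − 89/20 = 1711/20.
Numerically: ≈ 85.55000.
(This is only a lower bound; the true E[α(G)] may be larger.)

E[α(G)] ≥ 1711/20 ≈ 85.55000.


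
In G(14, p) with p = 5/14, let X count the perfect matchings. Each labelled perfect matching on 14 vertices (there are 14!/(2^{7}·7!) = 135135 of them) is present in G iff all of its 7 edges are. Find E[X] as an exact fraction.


K_14 has 14!/(2^{7}·7!) = 135135 labelled perfect matchings.
For each such perfect matching H, let X_H = 1 if all 7 edges of H are present in G. Then P[X_H = 1] = p^{7} = (5/14)^{7} = 78125/105413504.
By linearity: E[X] = Σ_H E[X_H] = 135135 · p^{7} = 135135 · 78125/105413504 = 1508203125/15059072.
Numerically: E[X] ≈ 100.15.

E[X] = 135135 · (5/14)^{7} = 1508203125/15059072 ≈ 100.15.


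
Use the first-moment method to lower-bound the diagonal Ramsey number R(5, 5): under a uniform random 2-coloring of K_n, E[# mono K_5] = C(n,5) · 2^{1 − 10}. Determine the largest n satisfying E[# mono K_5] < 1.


We need C(n, 5) · 2^{1 − 10} < 1, i.e. C(n, 5) < 2^{10 − 1} = 512.
Check values of n near the boundary:
  n = 8: C(8, 5) = 56; 56 < 512? YES
  n = 9: C(9, 5) = 126; 126 < 512? YES
  n = 10: C(10, 5) = 252; 252 < 512? YES
  n = 11: C(11, 5) = 462; 462 < 512? YES
  n = 12: C(12, 5) = 792; 792 < 512? NO
  n = 13: C(13, 5) = 1287; 1287 < 512? NO
The largest n with C(n, 5) < 512 is n = 11 (where E[X] = 231/256 ≈ 0.902). Hence R(5, 5) > 11, i.e. R(5, 5) ≥ 12.

Largest n = 11; hence R(5, 5) > 11.


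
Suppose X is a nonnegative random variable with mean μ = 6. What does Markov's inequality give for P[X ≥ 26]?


μ = E[X] = 6, a = 26.
Markov: P[X ≥ 26] ≤ μ/a = (6)/26 = 3/13.
Numerically: ≈ 0.230769.
(Since a = 26 > μ = 6.000000, the bound 3/13 is < 1 and informative.)

P[X ≥ 26] ≤ 3/13 ≈ 0.230769.


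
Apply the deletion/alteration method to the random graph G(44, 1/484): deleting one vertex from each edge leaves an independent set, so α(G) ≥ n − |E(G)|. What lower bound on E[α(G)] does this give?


E[|E(G)|] = C(44, 2)·p = 946 · (1/484) = 43/22.
E[α(G)] ≥ n − E[|E(G)|] = 44 − 43/22 = 925/22.
Numerically: ≈ 42.04545.
(This is only a lower bound; the true E[α(G)] may be larger.)

E[α(G)] ≥ 925/22 ≈ 42.04545.


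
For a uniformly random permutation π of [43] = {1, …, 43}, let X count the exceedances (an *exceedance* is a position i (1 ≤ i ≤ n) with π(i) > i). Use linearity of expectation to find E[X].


Write X = Σ_{i=1}^{43} X_i, where X_i = 1_{π(i) > i}.
For each fixed i, π(i) is uniform over {1, …, 43} (marginal of a uniform permutation), so P[π(i) > i] = (n − i)/n. Summing: Σ_{i=1}^{43} (n − i)/n = (0 + 1 + … + 42)/43 = 43(43 − 1)/(2·43) = (43 − 1)/2.
Hence E[X] = Σ_{i=1}^{43} (43 − i)/43 = 21 ≈ 21.000000.

E[X] = 21 = 21.000000.


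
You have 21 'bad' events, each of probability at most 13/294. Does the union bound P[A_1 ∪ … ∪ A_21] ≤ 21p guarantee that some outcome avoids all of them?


Union bound: P[∪_{i=1}^{21} A_i] ≤ Σ_i P[A_i] ≤ 21·p = 21·(13/294) = 13/14.
Numerically: 13/14 ≈ 0.929.
Is 13/14 < 1? YES.
Since P[∪ A_i] ≤ 13/14 < 1, the complement has P[∩ A_i^c] ≥ 1 − 13/14 = 1/14 > 0, so some outcome avoids every A_i.

21·p = 13/14 ≈ 0.929; existence CERTIFIED by the union bound.


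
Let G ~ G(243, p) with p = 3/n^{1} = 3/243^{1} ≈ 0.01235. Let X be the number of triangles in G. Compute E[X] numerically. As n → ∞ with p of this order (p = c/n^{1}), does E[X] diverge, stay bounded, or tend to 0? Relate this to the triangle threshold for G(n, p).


Number of potential triangles: C(243, 3) = 2362041.
Each occurs with probability p³ ≈ (0.01235)³ ≈ 1.881676e-06.
By linearity: E[X] = C(243, 3)·p³ ≈ 2362041 · 1.881676e-06 ≈ 4.4446.
Here α = 1, so p = 3/n is exactly at the triangle threshold p ~ 1/n. Asymptotically E[X] → c³/6 = 3³/6 = 9/2 ≈ 4.5000, a bounded constant. In this regime the triangle count is asymptotically Poisson(c³/6).

E[X] ≈ 4.4446; in regime p = Θ(1/n^{1}) E[X] stays bounded (at the triangle threshold p ~ 1/n).


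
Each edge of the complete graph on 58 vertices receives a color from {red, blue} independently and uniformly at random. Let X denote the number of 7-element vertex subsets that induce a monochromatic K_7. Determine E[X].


Let X = Σ_S X_S over the C(58, 7) = 300674088 subsets S of size 7, where X_S = 1 if the K_7 on S is monochromatic.
For a fixed S, the K_7 on S has C(7, 2) = 21 edges. P[all 21 edges red] = (1/2)^21, and likewise for blue, so P[monochromatic] = 2·(1/2)^21 = 2^{1 − 21} = 1/1048576.
Summing: E[X] = C(58, 7) · 2^{1 − 21} = 300674088 · 1/1048576 = 37584261/131072.
Numerically: E[X] ≈ 286.745.

E[X] = C(58,7)·2^(1−C(7,2)) = 37584261/131072 ≈ 286.745.


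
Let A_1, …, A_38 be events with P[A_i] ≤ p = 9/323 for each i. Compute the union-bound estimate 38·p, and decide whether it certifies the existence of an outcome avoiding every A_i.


Union bound: P[∪_{i=1}^{38} A_i] ≤ Σ_i P[A_i] ≤ 38·p = 38·(9/323) = 18/17.
Numerically: 18/17 ≈ 1.058824.
Is 18/17 < 1? NO.
Since the bound 18/17 is ≥ 1, the union bound is uninformative here; it does NOT by itself certify existence.

38·p = 18/17 ≈ 1.058824; existence NOT certified by the union bound.


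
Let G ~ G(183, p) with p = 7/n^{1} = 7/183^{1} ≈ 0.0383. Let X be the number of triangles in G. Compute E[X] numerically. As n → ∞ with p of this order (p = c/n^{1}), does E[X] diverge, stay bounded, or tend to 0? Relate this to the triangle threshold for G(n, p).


Number of potential triangles: C(183, 3) = 1004731.
Each occurs with probability p³ ≈ (0.0383)³ ≈ 5.59681e-05.
By linearity: E[X] = C(183, 3)·p³ ≈ 1004731 · 5.59681e-05 ≈ 56.233.
Here α = 1, so p = 7/n is exactly at the triangle threshold p ~ 1/n. Asymptotically E[X] → c³/6 = 7³/6 = 343/6 ≈ 57.167, a bounded constant. In this regime the triangle count is asymptotically Poisson(c³/6).

E[X] ≈ 56.233; in regime p = Θ(1/n^{1}) E[X] stays bounded (at the triangle threshold p ~ 1/n).


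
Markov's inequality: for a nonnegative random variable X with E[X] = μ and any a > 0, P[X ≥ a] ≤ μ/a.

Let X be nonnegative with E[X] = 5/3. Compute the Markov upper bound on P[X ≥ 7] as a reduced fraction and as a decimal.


μ = E[X] = 5/3, a = 7.
Markov: P[X ≥ 7] ≤ μ/a = (5/3)/7 = 5/21.
Numerically: ≈ 0.238.
(Since a = 7 > μ = 1.667, the bound 5/21 is < 1 and informative.)

P[X ≥ 7] ≤ 5/21 ≈ 0.238.


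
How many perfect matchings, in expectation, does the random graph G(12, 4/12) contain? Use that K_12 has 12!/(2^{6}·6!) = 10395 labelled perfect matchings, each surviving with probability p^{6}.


K_12 has 12!/(2^{6}·6!) = 10395 labelled perfect matchings.
For each such perfect matching H, let X_H = 1 if all 6 edges of H are present in G. Then P[X_H = 1] = p^{6} = (1/3)^{6} = 1/729.
Summing the indicators: E[X] = Σ_H E[X_H] = 10395 · p^{6} = 10395 · 1/729 = 385/27.
Numerically: E[X] ≈ 14.2593.

E[X] = 10395 · (1/3)^{6} = 385/27 ≈ 14.2593.


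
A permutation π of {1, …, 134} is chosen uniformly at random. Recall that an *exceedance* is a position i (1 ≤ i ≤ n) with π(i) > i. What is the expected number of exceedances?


Write X = Σ_{i=1}^{134} X_i, where X_i = 1_{π(i) > i}.
For each fixed i, π(i) is uniform over {1, …, 134} (marginal of a uniform permutation), so P[π(i) > i] = (n − i)/n. Summing: Σ_{i=1}^{134} (n − i)/n = (0 + 1 + … + 133)/134 = 134(134 − 1)/(2·134) = (134 − 1)/2.
Hence E[X] = Σ_{i=1}^{134} (134 − i)/134 = 133/2 ≈ 66.500000.

E[X] = 133/2 = 66.500000.


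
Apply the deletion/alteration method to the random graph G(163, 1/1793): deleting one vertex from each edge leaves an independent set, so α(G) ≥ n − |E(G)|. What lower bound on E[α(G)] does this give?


E[|E(G)|] = C(163, 2)·p = 13203 · (1/1793) = 81/11.
E[α(G)] ≥ n − E[|E(G)|] = 163 − 81/11 = 1712/11.
Numerically: ≈ 155.6364.
(This is only a lower bound; the true E[α(G)] may be larger.)

E[α(G)] ≥ 1712/11 ≈ 155.6364.


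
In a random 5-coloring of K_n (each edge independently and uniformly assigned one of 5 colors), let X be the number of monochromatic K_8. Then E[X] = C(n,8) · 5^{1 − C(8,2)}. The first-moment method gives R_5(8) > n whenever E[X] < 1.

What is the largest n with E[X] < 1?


We need C(n, 8) · 5^{1 − 28} < 1, i.e. C(n, 8) < 5^{28 − 1} = 7450580596923828125.
Check values of n near the boundary:
  n = 860: C(860, 8) = 7182671140665308145; 7182671140665308145 < 7450580596923828125? YES
  n = 861: C(861, 8) = 7250034996615275865; 7250034996615275865 < 7450580596923828125? YES
  n = 862: C(862, 8) = 7317951015318931845; 7317951015318931845 < 7450580596923828125? YES
  n = 863: C(863, 8) = 7386423071602617757; 7386423071602617757 < 7450580596923828125? YES
  n = 864: C(864, 8) = 7455455062926006708; 7455455062926006708 < 7450580596923828125? NO
  n = 865: C(865, 8) = 7525050909487743060; 7525050909487743060 < 7450580596923828125? NO
  n = 866: C(866, 8) = 7595214554331451620; 7595214554331451620 < 7450580596923828125? NO
The largest n with C(n, 8) < 7450580596923828125 is n = 863 (where E[X] = 7386423071602617757/7450580596923828125 ≈ 0.991). Hence R_5(8) > 863, i.e. R_5(8) ≥ 864.

Largest n = 863; hence R_5(8) > 863.


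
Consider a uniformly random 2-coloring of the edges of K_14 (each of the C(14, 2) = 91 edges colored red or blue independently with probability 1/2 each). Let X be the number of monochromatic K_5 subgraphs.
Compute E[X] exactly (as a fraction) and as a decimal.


Let X = Σ_S X_S over the C(14, 5) = 2002 subsets S of size 5, where X_S = 1 if the K_5 on S is monochromatic.
For a fixed S, the K_5 on S has C(5, 2) = 10 edges. P[all 10 edges red] = (1/2)^10, and likewise for blue, so P[monochromatic] = 2·(1/2)^10 = 2^{1 − 10} = 1/512.
Summing: E[X] = C(14, 5) · 2^{1 − 10} = 2002 · 1/512 = 1001/256.
Numerically: E[X] ≈ 3.910.

E[X] = C(14,5)·2^(1−C(5,2)) = 1001/256 ≈ 3.910.


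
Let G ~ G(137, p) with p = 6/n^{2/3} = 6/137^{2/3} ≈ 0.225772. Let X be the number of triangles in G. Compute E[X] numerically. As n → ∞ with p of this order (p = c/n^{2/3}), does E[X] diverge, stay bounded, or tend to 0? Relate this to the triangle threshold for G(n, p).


Number of potential triangles: C(137, 3) = 419220.
Each occurs with probability p³ ≈ (0.225772)³ ≈ 1.15083382e-02.
By linearity: E[X] = C(137, 3)·p³ ≈ 419220 · 1.15083382e-02 ≈ 4824.525547.
Since α = 2/3 < 1, p = c/n^{2/3} ≫ 1/n is above the triangle threshold p ~ 1/n. Asymptotically E[X] ~ (c³/6)·n^{3(1−α)} = (6³/6)·n^{1} → ∞; triangles are abundant w.h.p.

E[X] ≈ 4824.525547; in regime p = Θ(1/n^{2/3}) E[X] diverges (above the triangle threshold p ~ 1/n).


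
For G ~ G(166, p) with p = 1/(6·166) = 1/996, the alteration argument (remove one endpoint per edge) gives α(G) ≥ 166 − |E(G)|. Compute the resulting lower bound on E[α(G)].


E[|E(G)|] = C(166, 2)·p = 13695 · (1/996) = 55/4.
E[α(G)] ≥ n − E[|E(G)|] = 166 − 55/4 = 609/4.
Numerically: ≈ 152.25000.
(This is only a lower bound; the true E[α(G)] may be larger.)

E[α(G)] ≥ 609/4 ≈ 152.25000.


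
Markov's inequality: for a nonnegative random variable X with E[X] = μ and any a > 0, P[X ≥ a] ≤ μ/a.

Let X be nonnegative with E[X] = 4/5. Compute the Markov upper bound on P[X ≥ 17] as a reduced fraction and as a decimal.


μ = E[X] = 4/5, a = 17.
Markov: P[X ≥ 17] ≤ μ/a = (4/5)/17 = 4/85.
Numerically: ≈ 0.0471.
(Since a = 17 > μ = 0.8000, the bound 4/85 is < 1 and informative.)

P[X ≥ 17] ≤ 4/85 ≈ 0.0471.


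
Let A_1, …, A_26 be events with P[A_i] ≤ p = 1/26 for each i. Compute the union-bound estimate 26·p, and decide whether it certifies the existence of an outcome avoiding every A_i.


Union bound: P[∪_{i=1}^{26} A_i] ≤ Σ_i P[A_i] ≤ 26·p = 26·(1/26) = 1.
Numerically: 1 ≈ 1.0000000.
Is 1 < 1? NO.
Since the bound 1 is ≥ 1, the union bound is uninformative here; it does NOT by itself certify existence.

26·p = 1 ≈ 1.0000000; existence NOT certified by the union bound.


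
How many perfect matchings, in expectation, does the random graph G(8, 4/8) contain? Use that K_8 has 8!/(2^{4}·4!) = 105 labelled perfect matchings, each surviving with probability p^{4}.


K_8 has 8!/(2^{4}·4!) = 105 labelled perfect matchings.
For each such perfect matching H, let X_H = 1 if all 4 edges of H are present in G. Then P[X_H = 1] = p^{4} = (1/2)^{4} = 1/16.
By linearity: E[X] = Σ_H E[X_H] = 105 · p^{4} = 105 · 1/16 = 105/16.
Numerically: E[X] ≈ 6.56.

E[X] = 105 · (1/2)^{4} = 105/16 ≈ 6.56.


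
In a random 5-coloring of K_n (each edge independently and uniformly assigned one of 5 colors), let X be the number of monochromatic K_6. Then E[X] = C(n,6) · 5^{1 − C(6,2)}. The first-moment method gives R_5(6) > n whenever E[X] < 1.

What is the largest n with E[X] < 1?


We need C(n, 6) · 5^{1 − 15} < 1, i.e. C(n, 6) < 5^{15 − 1} = 6103515625.
Check values of n near the boundary:
  n = 128: C(128, 6) = 5423611200; 5423611200 < 6103515625? YES
  n = 129: C(129, 6) = 5688177600; 5688177600 < 6103515625? YES
  n = 130: C(130, 6) = 5963412000; 5963412000 < 6103515625? YES
  n = 131: C(131, 6) = 6249655776; 6249655776 < 6103515625? NO
The largest n with C(n, 6) < 6103515625 is n = 130 (where E[X] = 47707296/48828125 ≈ 0.977045). Hence R_5(6) > 130, i.e. R_5(6) ≥ 131.

Largest n = 130; hence R_5(6) > 130.


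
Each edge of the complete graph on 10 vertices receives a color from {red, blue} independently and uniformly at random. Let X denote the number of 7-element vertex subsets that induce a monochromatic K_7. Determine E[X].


Let X = Σ_S X_S over the C(10, 7) = 120 subsets S of size 7, where X_S = 1 if the K_7 on S is monochromatic.
For a fixed S, the K_7 on S has C(7, 2) = 21 edges. P[all 21 edges red] = (1/2)^21, and likewise for blue, so P[monochromatic] = 2·(1/2)^21 = 2^{1 − 21} = 1/1048576.
By linearity of expectation: E[X] = C(10, 7) · 2^{1 − 21} = 120 · 1/1048576 = 15/131072.
Numerically: E[X] ≈ 0.000.

E[X] = C(10,7)·2^(1−C(7,2)) = 15/131072 ≈ 0.000.


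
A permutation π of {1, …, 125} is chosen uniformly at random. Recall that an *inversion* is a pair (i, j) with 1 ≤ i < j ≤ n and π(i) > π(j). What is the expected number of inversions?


Write X = Σ X_I over the C(125, 2) = 7750 pairs i < j, with X_I the indicator of one inversion.
There are 7750 indicators.
For each fixed pair i < j, the values π(i) and π(j) are two distinct elements of {1, …, 125} in uniformly random order; by symmetry P[π(i) > π(j)] = 1/2.
By linearity: E[X] = 7750 · (1/2) = C(125, 2) · (1/2) = 7750/2 = 3875 ≈ 3875.0000.

E[X] = 3875 = 3875.0000.


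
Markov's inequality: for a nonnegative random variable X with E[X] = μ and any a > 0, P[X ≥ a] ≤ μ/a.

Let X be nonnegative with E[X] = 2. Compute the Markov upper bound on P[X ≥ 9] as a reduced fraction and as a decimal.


μ = E[X] = 2, a = 9.
Markov: P[X ≥ 9] ≤ μ/a = (2)/9 = 2/9.
Numerically: ≈ 0.2222.
(Since a = 9 > μ = 2.0000, the bound 2/9 is < 1 and informative.)

P[X ≥ 9] ≤ 2/9 ≈ 0.2222.


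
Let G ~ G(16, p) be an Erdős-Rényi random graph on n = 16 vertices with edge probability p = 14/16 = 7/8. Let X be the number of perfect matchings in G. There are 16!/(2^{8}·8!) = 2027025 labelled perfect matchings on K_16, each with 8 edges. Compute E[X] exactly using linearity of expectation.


K_16 has 16!/(2^{8}·8!) = 2027025 labelled perfect matchings.
For each such perfect matching H, let X_H = 1 if all 8 edges of H are present in G. Then P[X_H = 1] = p^{8} = (7/8)^{8} = 5764801/16777216.
By linearity: E[X] = Σ_H E[X_H] = 2027025 · p^{8} = 2027025 · 5764801/16777216 = 11685395747025/16777216.
Numerically: E[X] ≈ 696504.

E[X] = 2027025 · (7/8)^{8} = 11685395747025/16777216 ≈ 696504.


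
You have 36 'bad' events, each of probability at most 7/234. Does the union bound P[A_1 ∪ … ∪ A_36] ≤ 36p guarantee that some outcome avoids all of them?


Union bound: P[∪_{i=1}^{36} A_i] ≤ Σ_i P[A_i] ≤ 36·p = 36·(7/234) = 14/13.
Numerically: 14/13 ≈ 1.076923.
Is 14/13 < 1? NO.
Since the bound 14/13 is ≥ 1, the union bound is uninformative here; it does NOT by itself certify existence.

36·p = 14/13 ≈ 1.076923; existence NOT certified by the union bound.


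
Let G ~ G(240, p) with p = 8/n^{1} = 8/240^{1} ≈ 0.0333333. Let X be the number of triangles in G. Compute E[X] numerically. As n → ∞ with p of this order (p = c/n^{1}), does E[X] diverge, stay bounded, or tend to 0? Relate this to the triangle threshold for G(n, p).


Number of potential triangles: C(240, 3) = 2275280.
Each occurs with probability p³ ≈ (0.0333333)³ ≈ 3.70370370e-05.
By linearity: E[X] = C(240, 3)·p³ ≈ 2275280 · 3.70370370e-05 ≈ 84.269630.
Here α = 1, so p = 8/n is exactly at the triangle threshold p ~ 1/n. Asymptotically E[X] → c³/6 = 8³/6 = 256/3 ≈ 85.333333, a bounded constant. In this regime the triangle count is asymptotically Poisson(c³/6).

E[X] ≈ 84.269630; in regime p = Θ(1/n^{1}) E[X] stays bounded (at the triangle threshold p ~ 1/n).


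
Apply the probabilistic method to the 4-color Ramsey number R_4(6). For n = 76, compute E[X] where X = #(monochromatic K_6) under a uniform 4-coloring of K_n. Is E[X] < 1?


E[X] = C(76, 6) · 4^{1 − 15} = 218618940 · 4^{−14} = 218618940/268435456.
As a reduced fraction: E[X] = 54654735/67108864 ≈ 0.8144190.
Is E[X] < 1? YES.
Since E[X] < 1, there exists a 4-coloring of K_{76} with no monochromatic K_6; hence R_4(6) > 76.

E[X] = 54654735/67108864 ≈ 0.8144190; E[X] < 1, so R_4(6) > 76.


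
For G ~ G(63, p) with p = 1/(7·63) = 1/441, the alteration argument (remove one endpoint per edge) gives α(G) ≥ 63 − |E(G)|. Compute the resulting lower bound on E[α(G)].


E[|E(G)|] = C(63, 2)·p = 1953 · (1/441) = 31/7.
E[α(G)] ≥ n − E[|E(G)|] = 63 − 31/7 = 410/7.
Numerically: ≈ 58.5714.
(This is only a lower bound; the true E[α(G)] may be larger.)

E[α(G)] ≥ 410/7 ≈ 58.5714.


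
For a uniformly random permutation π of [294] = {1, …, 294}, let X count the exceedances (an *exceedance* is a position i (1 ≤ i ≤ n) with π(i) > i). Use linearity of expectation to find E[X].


Write X = Σ_{i=1}^{294} X_i, where X_i = 1_{π(i) > i}.
For each fixed i, π(i) is uniform over {1, …, 294} (marginal of a uniform permutation), so P[π(i) > i] = (n − i)/n. Summing: Σ_{i=1}^{294} (n − i)/n = (0 + 1 + … + 293)/294 = 294(294 − 1)/(2·294) = (294 − 1)/2.
Hence E[X] = Σ_{i=1}^{294} (294 − i)/294 = 293/2 ≈ 146.50000.

E[X] = 293/2 = 146.50000.


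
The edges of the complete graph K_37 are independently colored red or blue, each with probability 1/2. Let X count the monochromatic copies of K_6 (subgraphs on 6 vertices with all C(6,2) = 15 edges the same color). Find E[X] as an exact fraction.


Let X = Σ_S X_S over the C(37, 6) = 2324784 subsets S of size 6, where X_S = 1 if the K_6 on S is monochromatic.
For a fixed S, the K_6 on S has C(6, 2) = 15 edges. P[all 15 edges red] = (1/2)^15, and likewise for blue, so P[monochromatic] = 2·(1/2)^15 = 2^{1 − 15} = 1/16384.
Summing: E[X] = C(37, 6) · 2^{1 − 15} = 2324784 · 1/16384 = 145299/1024.
Numerically: E[X] ≈ 141.8936.

E[X] = C(37,6)·2^(1−C(6,2)) = 145299/1024 ≈ 141.8936.


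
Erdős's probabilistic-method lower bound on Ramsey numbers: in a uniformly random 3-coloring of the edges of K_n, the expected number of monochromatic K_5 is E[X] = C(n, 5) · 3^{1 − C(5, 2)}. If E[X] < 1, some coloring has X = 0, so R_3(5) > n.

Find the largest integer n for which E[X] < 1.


We need C(n, 5) · 3^{1 − 10} < 1, i.e. C(n, 5) < 3^{10 − 1} = 19683.
Check values of n near the boundary:
  n = 14: C(14, 5) = 2002; 2002 < 19683? YES
  n = 15: C(15, 5) = 3003; 3003 < 19683? YES
  n = 16: C(16, 5) = 4368; 4368 < 19683? YES
  n = 17: C(17, 5) = 6188; 6188 < 19683? YES
  n = 18: C(18, 5) = 8568; 8568 < 19683? YES
  n = 19: C(19, 5) = 11628; 11628 < 19683? YES
  n = 20: C(20, 5) = 15504; 15504 < 19683? YES
  n = 21: C(21, 5) = 20349; 20349 < 19683? NO
The largest n with C(n, 5) < 19683 is n = 20 (where E[X] = 5168/6561 ≈ 0.78768). Hence R_3(5) > 20, i.e. R_3(5) ≥ 21.

Largest n = 20; hence R_3(5) > 20.


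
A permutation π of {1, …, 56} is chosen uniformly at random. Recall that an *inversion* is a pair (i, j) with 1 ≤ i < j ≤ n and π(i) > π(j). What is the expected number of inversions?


Write X = Σ X_I over the C(56, 2) = 1540 pairs i < j, with X_I the indicator of one inversion.
There are 1540 indicators.
For each fixed pair i < j, the values π(i) and π(j) are two distinct elements of {1, …, 56} in uniformly random order; by symmetry P[π(i) > π(j)] = 1/2.
By linearity: E[X] = 1540 · (1/2) = C(56, 2) · (1/2) = 1540/2 = 770 ≈ 770.000000.

E[X] = 770 = 770.000000.


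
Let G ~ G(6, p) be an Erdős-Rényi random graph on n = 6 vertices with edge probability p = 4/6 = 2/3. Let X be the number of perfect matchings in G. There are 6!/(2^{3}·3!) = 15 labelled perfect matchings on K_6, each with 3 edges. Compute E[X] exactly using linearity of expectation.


K_6 has 6!/(2^{3}·3!) = 15 labelled perfect matchings.
For each such perfect matching H, let X_H = 1 if all 3 edges of H are present in G. Then P[X_H = 1] = p^{3} = (2/3)^{3} = 8/27.
By linearity of expectation: E[X] = Σ_H E[X_H] = 15 · p^{3} = 15 · 8/27 = 40/9.
Numerically: E[X] ≈ 4.44444.

E[X] = 15 · (2/3)^{3} = 40/9 ≈ 4.44444.


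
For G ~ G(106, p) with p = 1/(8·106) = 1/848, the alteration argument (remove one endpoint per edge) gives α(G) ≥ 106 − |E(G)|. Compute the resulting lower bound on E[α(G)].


E[|E(G)|] = C(106, 2)·p = 5565 · (1/848) = 105/16.
E[α(G)] ≥ n − E[|E(G)|] = 106 − 105/16 = 1591/16.
Numerically: ≈ 99.4375.
(This is only a lower bound; the true E[α(G)] may be larger.)

E[α(G)] ≥ 1591/16 ≈ 99.4375.


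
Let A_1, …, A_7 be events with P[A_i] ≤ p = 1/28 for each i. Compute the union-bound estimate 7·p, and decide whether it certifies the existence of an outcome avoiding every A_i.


Union bound: P[∪_{i=1}^{7} A_i] ≤ Σ_i P[A_i] ≤ 7·p = 7·(1/28) = 1/4.
Numerically: 1/4 ≈ 0.25000.
Is 1/4 < 1? YES.
Since P[∪ A_i] ≤ 1/4 < 1, the complement has P[∩ A_i^c] ≥ 1 − 1/4 = 3/4 > 0, so some outcome avoids every A_i.

7·p = 1/4 ≈ 0.25000; existence CERTIFIED by the union bound.


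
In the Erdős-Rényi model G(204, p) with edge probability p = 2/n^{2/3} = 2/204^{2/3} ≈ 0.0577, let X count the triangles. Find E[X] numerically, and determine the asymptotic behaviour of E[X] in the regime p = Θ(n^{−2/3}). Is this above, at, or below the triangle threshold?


Number of potential triangles: C(204, 3) = 1394204.
Each occurs with probability p³ ≈ (0.0577)³ ≈ 1.92234e-04.
By linearity: E[X] = C(204, 3)·p³ ≈ 1394204 · 1.92234e-04 ≈ 268.013.
Since α = 2/3 < 1, p = c/n^{2/3} ≫ 1/n is above the triangle threshold p ~ 1/n. Asymptotically E[X] ~ (c³/6)·n^{3(1−α)} = (2³/6)·n^{1} → ∞; triangles are abundant w.h.p.

E[X] ≈ 268.013; in regime p = Θ(1/n^{2/3}) E[X] diverges (above the triangle threshold p ~ 1/n).


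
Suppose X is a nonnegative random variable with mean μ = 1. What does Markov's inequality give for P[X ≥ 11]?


μ = E[X] = 1, a = 11.
Markov: P[X ≥ 11] ≤ μ/a = (1)/11 = 1/11.
Numerically: ≈ 0.090909.
(Since a = 11 > μ = 1.000000, the bound 1/11 is < 1 and informative.)

P[X ≥ 11] ≤ 1/11 ≈ 0.090909.


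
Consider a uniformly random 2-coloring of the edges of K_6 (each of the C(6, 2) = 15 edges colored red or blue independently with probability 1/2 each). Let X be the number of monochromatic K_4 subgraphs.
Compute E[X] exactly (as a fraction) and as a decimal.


Let X = Σ_S X_S over the C(6, 4) = 15 subsets S of size 4, where X_S = 1 if the K_4 on S is monochromatic.
For a fixed S, the K_4 on S has C(4, 2) = 6 edges. P[all 6 edges red] = (1/2)^6, and likewise for blue, so P[monochromatic] = 2·(1/2)^6 = 2^{1 − 6} = 1/32.
Summing: E[X] = C(6, 4) · 2^{1 − 6} = 15 · 1/32 = 15/32.
Numerically: E[X] ≈ 0.469.

E[X] = C(6,4)·2^(1−C(4,2)) = 15/32 ≈ 0.469.


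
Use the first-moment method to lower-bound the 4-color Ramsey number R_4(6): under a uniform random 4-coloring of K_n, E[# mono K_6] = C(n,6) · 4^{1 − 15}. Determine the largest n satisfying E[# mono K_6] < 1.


We need C(n, 6) · 4^{1 − 15} < 1, i.e. C(n, 6) < 4^{15 − 1} = 268435456.
Check values of n near the boundary:
  n = 72: C(72, 6) = 156238908; 156238908 < 268435456? YES
  n = 73: C(73, 6) = 170230452; 170230452 < 268435456? YES
  n = 74: C(74, 6) = 185250786; 185250786 < 268435456? YES
  n = 75: C(75, 6) = 201359550; 201359550 < 268435456? YES
  n = 76: C(76, 6) = 218618940; 218618940 < 268435456? YES
  n = 77: C(77, 6) = 237093780; 237093780 < 268435456? YES
  n = 78: C(78, 6) = 256851595; 256851595 < 268435456? YES
  n = 79: C(79, 6) = 277962685; 277962685 < 268435456? NO
  n = 80: C(80, 6) = 300500200; 300500200 < 268435456? NO
The largest n with C(n, 6) < 268435456 is n = 78 (where E[X] = 256851595/268435456 ≈ 0.957). Hence R_4(6) > 78, i.e. R_4(6) ≥ 79.

Largest n = 78; hence R_4(6) > 78.


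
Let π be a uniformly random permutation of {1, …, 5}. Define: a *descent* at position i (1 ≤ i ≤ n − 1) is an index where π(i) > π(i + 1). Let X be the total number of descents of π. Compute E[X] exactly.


Write X = Σ X_I over i = 1, …, 4, with X_I the indicator of one descent.
There are 4 indicators.
For each fixed i, the pair (π(i), π(i+1)) is a uniformly random ordered pair of distinct values from {1, …, 5}; by symmetry P[π(i) > π(i+1)] = 1/2.
By linearity: E[X] = 4 · (1/2) = (5 − 1) · (1/2) = 2 ≈ 2.0000.

E[X] = 2 = 2.0000.


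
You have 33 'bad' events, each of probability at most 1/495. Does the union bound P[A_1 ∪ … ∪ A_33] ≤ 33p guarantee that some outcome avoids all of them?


Union bound: P[∪_{i=1}^{33} A_i] ≤ Σ_i P[A_i] ≤ 33·p = 33·(1/495) = 1/15.
Numerically: 1/15 ≈ 0.0667.
Is 1/15 < 1? YES.
Since P[∪ A_i] ≤ 1/15 < 1, the complement has P[∩ A_i^c] ≥ 1 − 1/15 = 14/15 > 0, so some outcome avoids every A_i.

33·p = 1/15 ≈ 0.0667; existence CERTIFIED by the union bound.


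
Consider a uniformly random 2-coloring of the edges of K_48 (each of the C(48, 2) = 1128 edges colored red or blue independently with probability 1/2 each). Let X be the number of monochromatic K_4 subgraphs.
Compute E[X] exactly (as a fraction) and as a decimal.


Let X = Σ_S X_S over the C(48, 4) = 194580 subsets S of size 4, where X_S = 1 if the K_4 on S is monochromatic.
For a fixed S, the K_4 on S has C(4, 2) = 6 edges. P[all 6 edges red] = (1/2)^6, and likewise for blue, so P[monochromatic] = 2·(1/2)^6 = 2^{1 − 6} = 1/32.
By linearity of expectation: E[X] = C(48, 4) · 2^{1 − 6} = 194580 · 1/32 = 48645/8.
Numerically: E[X] ≈ 6080.625.

E[X] = C(48,4)·2^(1−C(4,2)) = 48645/8 ≈ 6080.625.


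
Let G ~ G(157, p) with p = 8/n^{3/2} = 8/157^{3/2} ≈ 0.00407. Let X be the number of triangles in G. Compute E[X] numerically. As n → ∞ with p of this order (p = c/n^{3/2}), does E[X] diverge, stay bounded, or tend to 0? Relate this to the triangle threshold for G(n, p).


Number of potential triangles: C(157, 3) = 632710.
Each occurs with probability p³ ≈ (0.00407)³ ≈ 6.72545e-08.
By linearity: E[X] = C(157, 3)·p³ ≈ 632710 · 6.72545e-08 ≈ 0.043.
Since α = 3/2 > 1, p = c/n^{3/2} = o(1/n) is below the triangle threshold p ~ 1/n. Asymptotically E[X] ~ (c³/6)·n^{3(1−α)} = (8³/6)·n^{-1.5} → 0, so by Markov's inequality G has no triangles w.h.p.

E[X] ≈ 0.043; in regime p = Θ(1/n^{3/2}) E[X] tends to 0 (below the triangle threshold p ~ 1/n).


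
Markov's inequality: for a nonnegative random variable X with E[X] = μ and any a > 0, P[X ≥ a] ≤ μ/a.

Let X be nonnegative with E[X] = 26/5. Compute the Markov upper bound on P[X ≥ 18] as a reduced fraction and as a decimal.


μ = E[X] = 26/5, a = 18.
Markov: P[X ≥ 18] ≤ μ/a = (26/5)/18 = 13/45.
Numerically: ≈ 0.289.
(Since a = 18 > μ = 5.200, the bound 13/45 is < 1 and informative.)

P[X ≥ 18] ≤ 13/45 ≈ 0.289.


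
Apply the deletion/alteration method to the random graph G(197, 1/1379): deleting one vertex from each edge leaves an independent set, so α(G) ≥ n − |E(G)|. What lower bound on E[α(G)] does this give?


E[|E(G)|] = C(197, 2)·p = 19306 · (1/1379) = 14.
E[α(G)] ≥ n − E[|E(G)|] = 197 − 14 = 183.
Numerically: ≈ 183.000.
(This is only a lower bound; the true E[α(G)] may be larger.)

E[α(G)] ≥ 183 ≈ 183.000.


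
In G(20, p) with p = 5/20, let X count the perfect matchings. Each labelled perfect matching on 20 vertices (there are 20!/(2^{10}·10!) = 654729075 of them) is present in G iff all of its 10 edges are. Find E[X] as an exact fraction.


K_20 has 20!/(2^{10}·10!) = 654729075 labelled perfect matchings.
For each such perfect matching H, let X_H = 1 if all 10 edges of H are present in G. Then P[X_H = 1] = p^{10} = (1/4)^{10} = 1/1048576.
By linearity: E[X] = Σ_H E[X_H] = 654729075 · p^{10} = 654729075 · 1/1048576 = 654729075/1048576.
Numerically: E[X] ≈ 624.4.

E[X] = 654729075 · (1/4)^{10} = 654729075/1048576 ≈ 624.4.


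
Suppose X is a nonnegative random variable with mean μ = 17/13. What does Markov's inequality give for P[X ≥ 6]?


μ = E[X] = 17/13, a = 6.
Markov: P[X ≥ 6] ≤ μ/a = (17/13)/6 = 17/78.
Numerically: ≈ 0.217949.
(Since a = 6 > μ = 1.307692, the bound 17/78 is < 1 and informative.)

P[X ≥ 6] ≤ 17/78 ≈ 0.217949.


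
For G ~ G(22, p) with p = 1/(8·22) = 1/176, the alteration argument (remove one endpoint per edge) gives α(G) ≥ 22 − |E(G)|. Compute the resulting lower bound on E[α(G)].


E[|E(G)|] = C(22, 2)·p = 231 · (1/176) = 21/16.
E[α(G)] ≥ n − E[|E(G)|] = 22 − 21/16 = 331/16.
Numerically: ≈ 20.68750.
(This is only a lower bound; the true E[α(G)] may be larger.)

E[α(G)] ≥ 331/16 ≈ 20.68750.


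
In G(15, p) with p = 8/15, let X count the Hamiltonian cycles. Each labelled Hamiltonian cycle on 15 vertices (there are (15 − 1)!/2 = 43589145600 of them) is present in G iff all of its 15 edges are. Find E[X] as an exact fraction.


K_15 has (15 − 1)!/2 = 43589145600 labelled Hamiltonian cycles.
For each such Hamiltonian cycle H, let X_H = 1 if all 15 edges of H are present in G. Then P[X_H = 1] = p^{15} = (8/15)^{15} = 35184372088832/437893890380859375.
By linearity: E[X] = Σ_H E[X_H] = 43589145600 · p^{15} = 43589145600 · 35184372088832/437893890380859375 = 252453780711880523776/72081298828125.
Numerically: E[X] ≈ 3.5e+06.

E[X] = 43589145600 · (8/15)^{15} = 252453780711880523776/72081298828125 ≈ 3.5e+06.
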